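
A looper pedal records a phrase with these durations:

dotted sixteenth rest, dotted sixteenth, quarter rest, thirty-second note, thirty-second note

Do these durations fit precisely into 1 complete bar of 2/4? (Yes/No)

One bar of 2/4 = 16 thirty-second notes.
Express everything in thirty-second notes: dotted sixteenth rest = 3; dotted sixteenth = 3; quarter rest = 8; thirty-second note = 1; thirty-second note = 1.
Altogether 3 + 3 + 8 + 1 + 1 = 16.
16 equals 16, so the answer is Yes.

Yes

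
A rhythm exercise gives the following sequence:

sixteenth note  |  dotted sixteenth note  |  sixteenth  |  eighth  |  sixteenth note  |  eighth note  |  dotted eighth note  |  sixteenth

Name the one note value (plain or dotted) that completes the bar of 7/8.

dotted sixteenth note

The bar of 7/8 = 28 thirty-second notes.
Convert each value to thirty-second notes: sixteenth note = 2; dotted sixteenth note = 3; sixteenth = 2; eighth = 4; sixteenth note = 2; eighth note = 4; dotted eighth note = 6; sixteenth = 2.
Total: 2 + 3 + 2 + 4 + 2 + 4 + 6 + 2 = 25.
Remaining: 28 − 25 = 3 thirty-second notes, which is a dotted sixteenth note.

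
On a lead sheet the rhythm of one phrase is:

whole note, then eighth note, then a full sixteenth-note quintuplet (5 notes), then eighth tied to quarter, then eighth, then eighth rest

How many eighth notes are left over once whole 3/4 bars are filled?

One bar of 3/4 = 6 eighth notes.
Convert each value to eighth notes: whole note = 8; eighth note = 1; a full sixteenth-note quintuplet (5 notes) (five quintuplet sixteenths span one quarter) = 2; eighth tied to quarter (eighth + quarter) = 3; eighth = 1; eighth rest = 1.
Total: 8 + 1 + 2 + 3 + 1 + 1 = 16.
16 ÷ 6 = 2 complete bars with 4 eighth notes remaining.

4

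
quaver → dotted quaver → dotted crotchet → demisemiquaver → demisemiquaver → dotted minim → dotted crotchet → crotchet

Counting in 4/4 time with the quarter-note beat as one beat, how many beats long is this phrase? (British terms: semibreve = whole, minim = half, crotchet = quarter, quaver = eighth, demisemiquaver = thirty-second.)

8.5

One quarter-note beat = 8 thirty-second notes.
Working in thirty-second notes: quaver = 4; dotted quaver = 6; dotted crotchet = 12; demisemiquaver = 1; demisemiquaver = 1; dotted minim = 24; dotted crotchet = 12; crotchet = 8.
Total: 4 + 6 + 12 + 1 + 1 + 24 + 12 + 8 = 68.
68 ÷ 8 = 8.5 beats.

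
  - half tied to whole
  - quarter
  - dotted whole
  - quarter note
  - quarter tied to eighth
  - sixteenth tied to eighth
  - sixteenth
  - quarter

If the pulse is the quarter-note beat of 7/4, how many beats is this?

17.5

One quarter-note beat = 4 sixteenth notes.
Working in sixteenth notes: half tied to whole (half + whole) = 24; quarter = 4; dotted whole = 24; quarter note = 4; quarter tied to eighth (quarter + eighth) = 6; sixteenth tied to eighth (sixteenth + eighth) = 3; sixteenth = 1; quarter = 4.
Altogether 24 + 4 + 24 + 4 + 6 + 3 + 1 + 4 = 70.
70 ÷ 4 = 17.5 beats.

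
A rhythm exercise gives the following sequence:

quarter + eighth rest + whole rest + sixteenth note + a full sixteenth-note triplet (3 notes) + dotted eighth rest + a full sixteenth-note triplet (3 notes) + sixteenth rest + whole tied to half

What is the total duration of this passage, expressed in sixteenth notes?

55

Convert each value to sixteenth notes: quarter = 4; eighth rest = 2; whole rest = 16; sixteenth note = 1; a full sixteenth-note triplet (3 notes) (three triplet sixteenths span one eighth) = 2; dotted eighth rest = 3; a full sixteenth-note triplet (3 notes) (three triplet sixteenths span one eighth) = 2; sixteenth rest = 1; whole tied to half (whole + half) = 24.
Altogether 4 + 2 + 16 + 1 + 2 + 3 + 2 + 1 + 24 = 55 sixteenth notes.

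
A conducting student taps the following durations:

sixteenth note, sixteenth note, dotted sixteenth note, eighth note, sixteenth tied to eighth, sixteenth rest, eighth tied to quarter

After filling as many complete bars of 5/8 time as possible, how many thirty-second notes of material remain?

11

One bar of 5/8 = 20 thirty-second notes.
Express everything in thirty-second notes: sixteenth note = 2; sixteenth note = 2; dotted sixteenth note = 3; eighth note = 4; sixteenth tied to eighth (sixteenth + eighth) = 6; sixteenth rest = 2; eighth tied to quarter (eighth + quarter) = 12.
Total: 2 + 2 + 3 + 4 + 6 + 2 + 12 = 31.
31 ÷ 20 = 1 complete bar with 11 thirty-second notes remaining.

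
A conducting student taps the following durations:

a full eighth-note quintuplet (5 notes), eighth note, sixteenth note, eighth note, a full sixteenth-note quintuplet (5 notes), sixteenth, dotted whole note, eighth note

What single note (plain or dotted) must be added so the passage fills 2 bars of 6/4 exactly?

quarter note

2 bars of 6/4 = 48 sixteenth notes.
Express everything in sixteenth notes: a full eighth-note quintuplet (5 notes) (five quintuplet eighths span one half) = 8; eighth note = 2; sixteenth note = 1; eighth note = 2; a full sixteenth-note quintuplet (5 notes) (five quintuplet sixteenths span one quarter) = 4; sixteenth = 1; dotted whole note = 24; eighth note = 2.
Total: 8 + 2 + 1 + 2 + 4 + 1 + 24 + 2 = 44.
Remaining: 48 − 44 = 4 sixteenth notes, which is a quarter note.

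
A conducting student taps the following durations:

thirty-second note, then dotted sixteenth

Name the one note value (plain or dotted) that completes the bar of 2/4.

The bar of 2/4 = 16 thirty-second notes.
Working in thirty-second notes: thirty-second note = 1; dotted sixteenth = 3.
Adding: 1 + 3 = 4.
Remaining: 16 − 4 = 12 thirty-second notes, which is a dotted quarter note.

dotted quarter note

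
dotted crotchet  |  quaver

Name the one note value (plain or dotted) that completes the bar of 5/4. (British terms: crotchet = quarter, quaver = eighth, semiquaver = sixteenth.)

The bar of 5/4 = 10 eighth notes.
In eighth notes: dotted crotchet = 3; quaver = 1.
Altogether 3 + 1 = 4.
Remaining: 10 − 4 = 6 eighth notes, which is a dotted half note.

dotted half note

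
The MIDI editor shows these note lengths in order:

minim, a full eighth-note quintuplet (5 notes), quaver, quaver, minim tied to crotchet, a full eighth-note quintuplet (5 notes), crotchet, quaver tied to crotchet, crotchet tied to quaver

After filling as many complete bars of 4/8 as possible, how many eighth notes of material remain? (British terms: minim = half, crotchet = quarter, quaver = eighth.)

0

One bar of 4/8 = 4 eighth notes.
Convert each value to eighth notes: minim = 4; a full eighth-note quintuplet (5 notes) (five quintuplet eighths span one half) = 4; quaver = 1; quaver = 1; minim tied to crotchet (minim + crotchet) = 6; a full eighth-note quintuplet (5 notes) (five quintuplet eighths span one half) = 4; crotchet = 2; quaver tied to crotchet (quaver + crotchet) = 3; crotchet tied to quaver (crotchet + quaver) = 3.
Adding: 4 + 4 + 1 + 1 + 6 + 4 + 2 + 3 + 3 = 28.
28 ÷ 4 = 7 complete bars with 0 eighth notes remaining.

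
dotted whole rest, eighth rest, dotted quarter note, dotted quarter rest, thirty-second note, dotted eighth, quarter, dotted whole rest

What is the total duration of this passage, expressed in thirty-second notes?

139

In thirty-second notes: dotted whole rest = 48; eighth rest = 4; dotted quarter note = 12; dotted quarter rest = 12; thirty-second note = 1; dotted eighth = 6; quarter = 8; dotted whole rest = 48.
Altogether 48 + 4 + 12 + 12 + 1 + 6 + 8 + 48 = 139 thirty-second notes.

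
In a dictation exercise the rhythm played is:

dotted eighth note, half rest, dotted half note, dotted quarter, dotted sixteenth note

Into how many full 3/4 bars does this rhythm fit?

One bar of 3/4 = 24 thirty-second notes.
Working in thirty-second notes: dotted eighth note = 6; half rest = 16; dotted half note = 24; dotted quarter = 12; dotted sixteenth note = 3.
Sum: 6 + 16 + 24 + 12 + 3 = 61.
61 ÷ 24 = 2 complete bars with 13 left over.

2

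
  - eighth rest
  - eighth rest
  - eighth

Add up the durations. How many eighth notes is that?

3

Working in eighth notes: eighth rest = 1; eighth rest = 1; eighth = 1.
Total: 1 + 1 + 1 = 3 eighth notes.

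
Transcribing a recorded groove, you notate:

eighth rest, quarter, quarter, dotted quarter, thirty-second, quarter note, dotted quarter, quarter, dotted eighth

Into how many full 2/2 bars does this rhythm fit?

2

One bar of 2/2 = 32 thirty-second notes.
Each duration in thirty-second notes: eighth rest = 4; quarter = 8; quarter = 8; dotted quarter = 12; thirty-second = 1; quarter note = 8; dotted quarter = 12; quarter = 8; dotted eighth = 6.
Total: 4 + 8 + 8 + 12 + 1 + 8 + 12 + 8 + 6 = 67.
67 ÷ 32 = 2 complete bars with 3 left over.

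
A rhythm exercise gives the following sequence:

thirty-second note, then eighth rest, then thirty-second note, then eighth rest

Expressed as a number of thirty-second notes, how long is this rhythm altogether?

Each duration in thirty-second notes: thirty-second note = 1; eighth rest = 4; thirty-second note = 1; eighth rest = 4.
Altogether 1 + 4 + 1 + 4 = 10 thirty-second notes.

10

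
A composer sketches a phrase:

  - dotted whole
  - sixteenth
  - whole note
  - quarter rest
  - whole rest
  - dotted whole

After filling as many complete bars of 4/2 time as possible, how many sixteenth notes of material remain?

21

One bar of 4/2 = 32 sixteenth notes.
Each duration in sixteenth notes: dotted whole = 24; sixteenth = 1; whole note = 16; quarter rest = 4; whole rest = 16; dotted whole = 24.
Sum: 24 + 1 + 16 + 4 + 16 + 24 = 85.
85 ÷ 32 = 2 complete bars with 21 sixteenth notes remaining.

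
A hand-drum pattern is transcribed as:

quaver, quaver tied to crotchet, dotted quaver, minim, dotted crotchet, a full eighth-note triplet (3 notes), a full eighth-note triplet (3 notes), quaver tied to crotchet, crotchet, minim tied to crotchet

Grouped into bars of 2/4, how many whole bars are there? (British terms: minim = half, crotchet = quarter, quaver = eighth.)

One bar of 2/4 = 8 sixteenth notes.
Each duration in sixteenth notes: quaver = 2; quaver tied to crotchet (quaver + crotchet) = 6; dotted quaver = 3; minim = 8; dotted crotchet = 6; a full eighth-note triplet (3 notes) (three triplet eighths span one quarter) = 4; a full eighth-note triplet (3 notes) (three triplet eighths span one quarter) = 4; quaver tied to crotchet (quaver + crotchet) = 6; crotchet = 4; minim tied to crotchet (minim + crotchet) = 12.
Altogether 2 + 6 + 3 + 8 + 6 + 4 + 4 + 6 + 4 + 12 = 55.
55 ÷ 8 = 6 complete bars with 7 left over.

6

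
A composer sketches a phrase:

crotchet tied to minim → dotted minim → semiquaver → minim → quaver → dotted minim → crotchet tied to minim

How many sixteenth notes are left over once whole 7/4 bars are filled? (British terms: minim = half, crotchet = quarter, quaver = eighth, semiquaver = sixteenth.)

3

One bar of 7/4 = 28 sixteenth notes.
Working in sixteenth notes: crotchet tied to minim (crotchet + minim) = 12; dotted minim = 12; semiquaver = 1; minim = 8; quaver = 2; dotted minim = 12; crotchet tied to minim (crotchet + minim) = 12.
Adding: 12 + 12 + 1 + 8 + 2 + 12 + 12 = 59.
59 ÷ 28 = 2 complete bars with 3 sixteenth notes remaining.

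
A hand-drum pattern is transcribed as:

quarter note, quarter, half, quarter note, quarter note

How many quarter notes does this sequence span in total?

6

Each duration in quarter notes: quarter note = 1; quarter = 1; half = 2; quarter note = 1; quarter note = 1.
Sum: 1 + 1 + 2 + 1 + 1 = 6 quarter notes.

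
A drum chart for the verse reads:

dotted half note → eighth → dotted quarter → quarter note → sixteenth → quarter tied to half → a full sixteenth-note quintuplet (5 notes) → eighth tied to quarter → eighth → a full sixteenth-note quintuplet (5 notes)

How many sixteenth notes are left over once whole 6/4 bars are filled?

5

One bar of 6/4 = 24 sixteenth notes.
Express everything in sixteenth notes: dotted half note = 12; eighth = 2; dotted quarter = 6; quarter note = 4; sixteenth = 1; quarter tied to half (quarter + half) = 12; a full sixteenth-note quintuplet (5 notes) (five quintuplet sixteenths span one quarter) = 4; eighth tied to quarter (eighth + quarter) = 6; eighth = 2; a full sixteenth-note quintuplet (5 notes) (five quintuplet sixteenths span one quarter) = 4.
Adding: 12 + 2 + 6 + 4 + 1 + 12 + 4 + 6 + 2 + 4 = 53.
53 ÷ 24 = 2 complete bars with 5 sixteenth notes remaining.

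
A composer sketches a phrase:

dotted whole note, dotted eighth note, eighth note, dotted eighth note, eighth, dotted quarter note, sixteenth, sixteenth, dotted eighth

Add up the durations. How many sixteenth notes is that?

45

In sixteenth notes: dotted whole note = 24; dotted eighth note = 3; eighth note = 2; dotted eighth note = 3; eighth = 2; dotted quarter note = 6; sixteenth = 1; sixteenth = 1; dotted eighth = 3.
Altogether 24 + 3 + 2 + 3 + 2 + 6 + 1 + 1 + 3 = 45 sixteenth notes.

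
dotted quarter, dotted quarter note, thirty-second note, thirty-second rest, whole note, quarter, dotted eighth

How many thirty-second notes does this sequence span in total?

Express everything in thirty-second notes: dotted quarter = 12; dotted quarter note = 12; thirty-second note = 1; thirty-second rest = 1; whole note = 32; quarter = 8; dotted eighth = 6.
Adding: 12 + 12 + 1 + 1 + 32 + 8 + 6 = 72 thirty-second notes.

72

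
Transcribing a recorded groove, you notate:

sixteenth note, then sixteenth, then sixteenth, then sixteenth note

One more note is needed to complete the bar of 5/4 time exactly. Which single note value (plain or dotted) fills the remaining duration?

whole note

The bar of 5/4 = 20 sixteenth notes.
Express everything in sixteenth notes: sixteenth note = 1; sixteenth = 1; sixteenth = 1; sixteenth note = 1.
Altogether 1 + 1 + 1 + 1 = 4.
Remaining: 20 − 4 = 16 sixteenth notes, which is a whole note.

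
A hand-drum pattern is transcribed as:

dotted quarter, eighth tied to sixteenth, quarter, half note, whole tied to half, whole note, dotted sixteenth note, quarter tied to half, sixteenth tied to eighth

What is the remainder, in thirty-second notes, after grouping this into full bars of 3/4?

One bar of 3/4 = 24 thirty-second notes.
Each duration in thirty-second notes: dotted quarter = 12; eighth tied to sixteenth (eighth + sixteenth) = 6; quarter = 8; half note = 16; whole tied to half (whole + half) = 48; whole note = 32; dotted sixteenth note = 3; quarter tied to half (quarter + half) = 24; sixteenth tied to eighth (sixteenth + eighth) = 6.
Adding: 12 + 6 + 8 + 16 + 48 + 32 + 3 + 24 + 6 = 155.
155 ÷ 24 = 6 complete bars with 11 thirty-second notes remaining.

11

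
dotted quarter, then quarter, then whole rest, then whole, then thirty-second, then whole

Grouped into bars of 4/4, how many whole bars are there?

One bar of 4/4 = 32 thirty-second notes.
Working in thirty-second notes: dotted quarter = 12; quarter = 8; whole rest = 32; whole = 32; thirty-second = 1; whole = 32.
Adding: 12 + 8 + 32 + 32 + 1 + 32 = 117.
117 ÷ 32 = 3 complete bars with 21 left over.

3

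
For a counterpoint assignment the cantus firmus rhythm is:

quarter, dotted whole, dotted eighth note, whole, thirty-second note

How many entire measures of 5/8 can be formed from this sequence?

One bar of 5/8 = 20 thirty-second notes.
Each duration in thirty-second notes: quarter = 8; dotted whole = 48; dotted eighth note = 6; whole = 32; thirty-second note = 1.
Total: 8 + 48 + 6 + 32 + 1 = 95.
95 ÷ 20 = 4 complete bars with 15 left over.

4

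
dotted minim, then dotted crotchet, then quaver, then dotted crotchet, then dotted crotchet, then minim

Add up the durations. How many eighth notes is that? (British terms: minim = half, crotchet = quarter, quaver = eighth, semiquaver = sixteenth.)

Each duration in eighth notes: dotted minim = 6; dotted crotchet = 3; quaver = 1; dotted crotchet = 3; dotted crotchet = 3; minim = 4.
Adding: 6 + 3 + 1 + 3 + 3 + 4 = 20 eighth notes.

20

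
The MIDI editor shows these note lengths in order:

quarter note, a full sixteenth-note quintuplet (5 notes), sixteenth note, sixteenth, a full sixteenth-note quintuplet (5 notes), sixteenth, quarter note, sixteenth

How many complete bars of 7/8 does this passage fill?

1

One bar of 7/8 = 14 sixteenth notes.
Express everything in sixteenth notes: quarter note = 4; a full sixteenth-note quintuplet (5 notes) (five quintuplet sixteenths span one quarter) = 4; sixteenth note = 1; sixteenth = 1; a full sixteenth-note quintuplet (5 notes) (five quintuplet sixteenths span one quarter) = 4; sixteenth = 1; quarter note = 4; sixteenth = 1.
Altogether 4 + 4 + 1 + 1 + 4 + 1 + 4 + 1 = 20.
20 ÷ 14 = 1 complete bar with 6 left over.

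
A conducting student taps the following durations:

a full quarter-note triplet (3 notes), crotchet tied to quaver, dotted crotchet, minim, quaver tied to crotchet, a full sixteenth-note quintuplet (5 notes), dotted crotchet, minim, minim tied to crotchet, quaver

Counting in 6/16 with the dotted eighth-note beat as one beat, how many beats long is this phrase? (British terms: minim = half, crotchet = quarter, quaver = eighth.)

22

One dotted eighth-note beat = 3 sixteenth notes.
Working in sixteenth notes: a full quarter-note triplet (3 notes) (three triplet quarters span one half) = 8; crotchet tied to quaver (crotchet + quaver) = 6; dotted crotchet = 6; minim = 8; quaver tied to crotchet (quaver + crotchet) = 6; a full sixteenth-note quintuplet (5 notes) (five quintuplet sixteenths span one quarter) = 4; dotted crotchet = 6; minim = 8; minim tied to crotchet (minim + crotchet) = 12; quaver = 2.
Altogether 8 + 6 + 6 + 8 + 6 + 4 + 6 + 8 + 12 + 2 = 66.
66 ÷ 3 = 22 beats.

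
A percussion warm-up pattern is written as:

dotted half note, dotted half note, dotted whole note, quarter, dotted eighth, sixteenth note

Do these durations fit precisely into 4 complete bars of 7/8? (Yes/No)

Yes

One bar of 7/8 = 14 sixteenth notes, so 4 bars = 56.
Each duration in sixteenth notes: dotted half note = 12; dotted half note = 12; dotted whole note = 24; quarter = 4; dotted eighth = 3; sixteenth note = 1.
Sum: 12 + 12 + 24 + 4 + 3 + 1 = 56.
56 equals 56, so the answer is Yes.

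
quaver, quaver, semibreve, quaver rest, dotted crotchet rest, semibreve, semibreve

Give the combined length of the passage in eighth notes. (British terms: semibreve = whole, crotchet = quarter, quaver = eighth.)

30

Express everything in eighth notes: quaver = 1; quaver = 1; semibreve = 8; quaver rest = 1; dotted crotchet rest = 3; semibreve = 8; semibreve = 8.
Altogether 1 + 1 + 8 + 1 + 3 + 8 + 8 = 30 eighth notes.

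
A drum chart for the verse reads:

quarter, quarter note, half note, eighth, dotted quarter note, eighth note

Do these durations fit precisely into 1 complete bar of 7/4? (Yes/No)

One bar of 7/4 = 14 eighth notes.
Working in eighth notes: quarter = 2; quarter note = 2; half note = 4; eighth = 1; dotted quarter note = 3; eighth note = 1.
Adding: 2 + 2 + 4 + 1 + 3 + 1 = 13.
13 falls short of 14, so the answer is No.

No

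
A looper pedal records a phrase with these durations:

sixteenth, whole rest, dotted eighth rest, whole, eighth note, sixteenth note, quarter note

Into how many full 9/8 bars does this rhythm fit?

One bar of 9/8 = 18 sixteenth notes.
Working in sixteenth notes: sixteenth = 1; whole rest = 16; dotted eighth rest = 3; whole = 16; eighth note = 2; sixteenth note = 1; quarter note = 4.
Altogether 1 + 16 + 3 + 16 + 2 + 1 + 4 = 43.
43 ÷ 18 = 2 complete bars with 7 left over.

2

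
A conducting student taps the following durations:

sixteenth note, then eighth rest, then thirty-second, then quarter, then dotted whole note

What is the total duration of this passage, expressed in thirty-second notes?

63

Each duration in thirty-second notes: sixteenth note = 2; eighth rest = 4; thirty-second = 1; quarter = 8; dotted whole note = 48.
Sum: 2 + 4 + 1 + 8 + 48 = 63 thirty-second notes.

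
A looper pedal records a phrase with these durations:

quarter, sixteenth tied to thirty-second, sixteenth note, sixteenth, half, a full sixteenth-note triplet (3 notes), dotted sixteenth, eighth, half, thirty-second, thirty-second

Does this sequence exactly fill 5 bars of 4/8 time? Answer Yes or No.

No

One bar of 4/8 = 16 thirty-second notes, so 5 bars = 80.
Convert each value to thirty-second notes: quarter = 8; sixteenth tied to thirty-second (sixteenth + thirty-second) = 3; sixteenth note = 2; sixteenth = 2; half = 16; a full sixteenth-note triplet (3 notes) (three triplet sixteenths span one eighth) = 4; dotted sixteenth = 3; eighth = 4; half = 16; thirty-second = 1; thirty-second = 1.
Adding: 8 + 3 + 2 + 2 + 16 + 4 + 3 + 4 + 16 + 1 + 1 = 60.
60 falls short of 80, so the answer is No.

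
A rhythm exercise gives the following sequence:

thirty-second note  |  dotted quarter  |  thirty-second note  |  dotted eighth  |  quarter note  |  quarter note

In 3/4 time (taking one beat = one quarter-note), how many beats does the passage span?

One quarter-note beat = 8 thirty-second notes.
In thirty-second notes: thirty-second note = 1; dotted quarter = 12; thirty-second note = 1; dotted eighth = 6; quarter note = 8; quarter note = 8.
Total: 1 + 12 + 1 + 6 + 8 + 8 = 36.
36 ÷ 8 = 4.5 beats.

4.5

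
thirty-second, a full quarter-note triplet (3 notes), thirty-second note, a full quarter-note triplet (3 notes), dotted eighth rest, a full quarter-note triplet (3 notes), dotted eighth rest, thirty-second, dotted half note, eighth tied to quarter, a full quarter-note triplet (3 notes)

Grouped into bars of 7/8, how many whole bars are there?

4

One bar of 7/8 = 28 thirty-second notes.
Each duration in thirty-second notes: thirty-second = 1; a full quarter-note triplet (3 notes) (three triplet quarters span one half) = 16; thirty-second note = 1; a full quarter-note triplet (3 notes) (three triplet quarters span one half) = 16; dotted eighth rest = 6; a full quarter-note triplet (3 notes) (three triplet quarters span one half) = 16; dotted eighth rest = 6; thirty-second = 1; dotted half note = 24; eighth tied to quarter (eighth + quarter) = 12; a full quarter-note triplet (3 notes) (three triplet quarters span one half) = 16.
Adding: 1 + 16 + 1 + 16 + 6 + 16 + 6 + 1 + 24 + 12 + 16 = 115.
115 ÷ 28 = 4 complete bars with 3 left over.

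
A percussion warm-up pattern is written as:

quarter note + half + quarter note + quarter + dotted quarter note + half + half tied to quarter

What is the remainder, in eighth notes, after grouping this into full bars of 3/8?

One bar of 3/8 = 3 eighth notes.
Working in eighth notes: quarter note = 2; half = 4; quarter note = 2; quarter = 2; dotted quarter note = 3; half = 4; half tied to quarter (half + quarter) = 6.
Altogether 2 + 4 + 2 + 2 + 3 + 4 + 6 = 23.
23 ÷ 3 = 7 complete bars with 2 eighth notes remaining.

2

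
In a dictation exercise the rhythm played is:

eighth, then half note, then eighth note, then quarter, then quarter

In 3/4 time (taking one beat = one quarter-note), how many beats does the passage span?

5

One quarter-note beat = 2 eighth notes.
Working in eighth notes: eighth = 1; half note = 4; eighth note = 1; quarter = 2; quarter = 2.
Sum: 1 + 4 + 1 + 2 + 2 = 10.
10 ÷ 2 = 5 beats.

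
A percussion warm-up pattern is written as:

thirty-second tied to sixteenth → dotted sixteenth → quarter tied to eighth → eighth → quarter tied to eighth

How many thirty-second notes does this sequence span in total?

Express everything in thirty-second notes: thirty-second tied to sixteenth (thirty-second + sixteenth) = 3; dotted sixteenth = 3; quarter tied to eighth (quarter + eighth) = 12; eighth = 4; quarter tied to eighth (quarter + eighth) = 12.
Sum: 3 + 3 + 12 + 4 + 12 = 34 thirty-second notes.

34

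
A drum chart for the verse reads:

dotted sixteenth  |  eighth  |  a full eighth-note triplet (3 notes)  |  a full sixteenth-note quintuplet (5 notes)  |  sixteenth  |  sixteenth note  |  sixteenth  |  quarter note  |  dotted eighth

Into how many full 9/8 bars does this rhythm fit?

One bar of 9/8 = 36 thirty-second notes.
In thirty-second notes: dotted sixteenth = 3; eighth = 4; a full eighth-note triplet (3 notes) (three triplet eighths span one quarter) = 8; a full sixteenth-note quintuplet (5 notes) (five quintuplet sixteenths span one quarter) = 8; sixteenth = 2; sixteenth note = 2; sixteenth = 2; quarter note = 8; dotted eighth = 6.
Total: 3 + 4 + 8 + 8 + 2 + 2 + 2 + 8 + 6 = 43.
43 ÷ 36 = 1 complete bar with 7 left over.

1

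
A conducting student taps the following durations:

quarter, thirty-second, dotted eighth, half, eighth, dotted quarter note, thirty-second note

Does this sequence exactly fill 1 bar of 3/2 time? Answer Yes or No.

Yes

One bar of 3/2 = 48 thirty-second notes.
Working in thirty-second notes: quarter = 8; thirty-second = 1; dotted eighth = 6; half = 16; eighth = 4; dotted quarter note = 12; thirty-second note = 1.
Adding: 8 + 1 + 6 + 16 + 4 + 12 + 1 = 48.
48 equals 48, so the answer is Yes.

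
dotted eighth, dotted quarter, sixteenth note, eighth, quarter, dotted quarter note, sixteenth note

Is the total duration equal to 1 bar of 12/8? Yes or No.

One bar of 12/8 = 24 sixteenth notes.
Express everything in sixteenth notes: dotted eighth = 3; dotted quarter = 6; sixteenth note = 1; eighth = 2; quarter = 4; dotted quarter note = 6; sixteenth note = 1.
Adding: 3 + 6 + 1 + 2 + 4 + 6 + 1 = 23.
23 falls short of 24, so the answer is No.

No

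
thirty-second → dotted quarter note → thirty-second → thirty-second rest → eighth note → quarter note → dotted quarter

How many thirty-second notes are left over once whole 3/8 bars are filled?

3

One bar of 3/8 = 12 thirty-second notes.
Each duration in thirty-second notes: thirty-second = 1; dotted quarter note = 12; thirty-second = 1; thirty-second rest = 1; eighth note = 4; quarter note = 8; dotted quarter = 12.
Total: 1 + 12 + 1 + 1 + 4 + 8 + 12 = 39.
39 ÷ 12 = 3 complete bars with 3 thirty-second notes remaining.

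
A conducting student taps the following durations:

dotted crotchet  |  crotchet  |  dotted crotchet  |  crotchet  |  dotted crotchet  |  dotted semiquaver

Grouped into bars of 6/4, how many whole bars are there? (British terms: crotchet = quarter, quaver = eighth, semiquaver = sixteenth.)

1

One bar of 6/4 = 48 thirty-second notes.
Convert each value to thirty-second notes: dotted crotchet = 12; crotchet = 8; dotted crotchet = 12; crotchet = 8; dotted crotchet = 12; dotted semiquaver = 3.
Altogether 12 + 8 + 12 + 8 + 12 + 3 = 55.
55 ÷ 48 = 1 complete bar with 7 left over.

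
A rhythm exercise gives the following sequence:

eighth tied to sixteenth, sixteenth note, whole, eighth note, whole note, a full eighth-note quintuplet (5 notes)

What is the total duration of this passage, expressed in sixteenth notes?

46

Convert each value to sixteenth notes: eighth tied to sixteenth (eighth + sixteenth) = 3; sixteenth note = 1; whole = 16; eighth note = 2; whole note = 16; a full eighth-note quintuplet (5 notes) (five quintuplet eighths span one half) = 8.
Adding: 3 + 1 + 16 + 2 + 16 + 8 = 46 sixteenth notes.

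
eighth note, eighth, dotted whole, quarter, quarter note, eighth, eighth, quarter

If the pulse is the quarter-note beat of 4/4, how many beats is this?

11

One quarter-note beat = 2 eighth notes.
Working in eighth notes: eighth note = 1; eighth = 1; dotted whole = 12; quarter = 2; quarter note = 2; eighth = 1; eighth = 1; quarter = 2.
Altogether 1 + 1 + 12 + 2 + 2 + 1 + 1 + 2 = 22.
22 ÷ 2 = 11 beats.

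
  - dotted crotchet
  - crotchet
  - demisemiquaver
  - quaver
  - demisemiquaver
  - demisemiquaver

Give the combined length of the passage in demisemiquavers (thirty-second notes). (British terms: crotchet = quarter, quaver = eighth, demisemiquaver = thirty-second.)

27

In thirty-second notes: dotted crotchet = 12; crotchet = 8; demisemiquaver = 1; quaver = 4; demisemiquaver = 1; demisemiquaver = 1.
Total: 12 + 8 + 1 + 4 + 1 + 1 = 27 thirty-second notes.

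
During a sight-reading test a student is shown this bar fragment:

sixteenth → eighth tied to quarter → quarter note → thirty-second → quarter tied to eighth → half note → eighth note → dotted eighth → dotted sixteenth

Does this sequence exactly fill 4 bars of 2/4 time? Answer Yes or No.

Yes

One bar of 2/4 = 16 thirty-second notes, so 4 bars = 64.
In thirty-second notes: sixteenth = 2; eighth tied to quarter (eighth + quarter) = 12; quarter note = 8; thirty-second = 1; quarter tied to eighth (quarter + eighth) = 12; half note = 16; eighth note = 4; dotted eighth = 6; dotted sixteenth = 3.
Sum: 2 + 12 + 8 + 1 + 12 + 16 + 4 + 6 + 3 = 64.
64 equals 64, so the answer is Yes.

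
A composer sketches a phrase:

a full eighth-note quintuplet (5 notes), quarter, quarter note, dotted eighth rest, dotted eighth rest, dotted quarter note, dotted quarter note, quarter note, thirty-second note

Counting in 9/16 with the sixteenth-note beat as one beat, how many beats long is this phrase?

38.5

One sixteenth-note beat = 2 thirty-second notes.
Express everything in thirty-second notes: a full eighth-note quintuplet (5 notes) (five quintuplet eighths span one half) = 16; quarter = 8; quarter note = 8; dotted eighth rest = 6; dotted eighth rest = 6; dotted quarter note = 12; dotted quarter note = 12; quarter note = 8; thirty-second note = 1.
Altogether 16 + 8 + 8 + 6 + 6 + 12 + 12 + 8 + 1 = 77.
77 ÷ 2 = 38.5 beats.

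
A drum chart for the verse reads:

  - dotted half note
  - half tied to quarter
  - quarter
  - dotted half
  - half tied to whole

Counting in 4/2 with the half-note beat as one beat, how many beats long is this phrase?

8

One half-note beat = 2 quarter notes.
Convert each value to quarter notes: dotted half note = 3; half tied to quarter (half + quarter) = 3; quarter = 1; dotted half = 3; half tied to whole (half + whole) = 6.
Adding: 3 + 3 + 1 + 3 + 6 = 16.
16 ÷ 2 = 8 beats.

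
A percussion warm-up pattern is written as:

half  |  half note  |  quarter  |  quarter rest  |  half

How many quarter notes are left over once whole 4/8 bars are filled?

0

One bar of 4/8 = 2 quarter notes.
Express everything in quarter notes: half = 2; half note = 2; quarter = 1; quarter rest = 1; half = 2.
Total: 2 + 2 + 1 + 1 + 2 = 8.
8 ÷ 2 = 4 complete bars with 0 quarter notes remaining.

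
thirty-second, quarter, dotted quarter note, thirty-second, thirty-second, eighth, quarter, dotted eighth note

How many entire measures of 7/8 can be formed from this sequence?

One bar of 7/8 = 28 thirty-second notes.
Each duration in thirty-second notes: thirty-second = 1; quarter = 8; dotted quarter note = 12; thirty-second = 1; thirty-second = 1; eighth = 4; quarter = 8; dotted eighth note = 6.
Total: 1 + 8 + 12 + 1 + 1 + 4 + 8 + 6 = 41.
41 ÷ 28 = 1 complete bar with 13 left over.

1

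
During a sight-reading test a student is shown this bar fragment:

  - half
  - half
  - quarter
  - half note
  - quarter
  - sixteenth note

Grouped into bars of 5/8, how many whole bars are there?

One bar of 5/8 = 10 sixteenth notes.
In sixteenth notes: half = 8; half = 8; quarter = 4; half note = 8; quarter = 4; sixteenth note = 1.
Altogether 8 + 8 + 4 + 8 + 4 + 1 = 33.
33 ÷ 10 = 3 complete bars with 3 left over.

3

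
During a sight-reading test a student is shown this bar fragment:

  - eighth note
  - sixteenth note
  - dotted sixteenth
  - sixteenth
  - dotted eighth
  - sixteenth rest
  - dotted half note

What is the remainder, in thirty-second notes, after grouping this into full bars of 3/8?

7

One bar of 3/8 = 12 thirty-second notes.
Each duration in thirty-second notes: eighth note = 4; sixteenth note = 2; dotted sixteenth = 3; sixteenth = 2; dotted eighth = 6; sixteenth rest = 2; dotted half note = 24.
Sum: 4 + 2 + 3 + 2 + 6 + 2 + 24 = 43.
43 ÷ 12 = 3 complete bars with 7 thirty-second notes remaining.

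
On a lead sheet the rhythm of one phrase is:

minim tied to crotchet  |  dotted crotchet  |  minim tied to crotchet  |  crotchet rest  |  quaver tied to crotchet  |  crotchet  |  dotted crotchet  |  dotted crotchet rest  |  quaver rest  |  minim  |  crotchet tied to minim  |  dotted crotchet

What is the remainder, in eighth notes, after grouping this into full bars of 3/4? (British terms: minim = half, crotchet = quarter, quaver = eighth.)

0

One bar of 3/4 = 6 eighth notes.
Convert each value to eighth notes: minim tied to crotchet (minim + crotchet) = 6; dotted crotchet = 3; minim tied to crotchet (minim + crotchet) = 6; crotchet rest = 2; quaver tied to crotchet (quaver + crotchet) = 3; crotchet = 2; dotted crotchet = 3; dotted crotchet rest = 3; quaver rest = 1; minim = 4; crotchet tied to minim (crotchet + minim) = 6; dotted crotchet = 3.
Sum: 6 + 3 + 6 + 2 + 3 + 2 + 3 + 3 + 1 + 4 + 6 + 3 = 42.
42 ÷ 6 = 7 complete bars with 0 eighth notes remaining.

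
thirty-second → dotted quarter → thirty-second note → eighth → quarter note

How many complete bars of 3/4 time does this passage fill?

1

One bar of 3/4 = 24 thirty-second notes.
Each duration in thirty-second notes: thirty-second = 1; dotted quarter = 12; thirty-second note = 1; eighth = 4; quarter note = 8.
Altogether 1 + 12 + 1 + 4 + 8 = 26.
26 ÷ 24 = 1 complete bar with 2 left over.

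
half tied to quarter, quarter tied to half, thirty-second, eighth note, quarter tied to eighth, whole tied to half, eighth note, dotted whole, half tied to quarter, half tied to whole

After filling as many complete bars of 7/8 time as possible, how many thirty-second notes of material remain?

13

One bar of 7/8 = 28 thirty-second notes.
Each duration in thirty-second notes: half tied to quarter (half + quarter) = 24; quarter tied to half (quarter + half) = 24; thirty-second = 1; eighth note = 4; quarter tied to eighth (quarter + eighth) = 12; whole tied to half (whole + half) = 48; eighth note = 4; dotted whole = 48; half tied to quarter (half + quarter) = 24; half tied to whole (half + whole) = 48.
Total: 24 + 24 + 1 + 4 + 12 + 48 + 4 + 48 + 24 + 48 = 237.
237 ÷ 28 = 8 complete bars with 13 thirty-second notes remaining.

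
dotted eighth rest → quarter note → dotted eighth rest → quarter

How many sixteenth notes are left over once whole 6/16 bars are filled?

2

One bar of 6/16 = 6 sixteenth notes.
Each duration in sixteenth notes: dotted eighth rest = 3; quarter note = 4; dotted eighth rest = 3; quarter = 4.
Adding: 3 + 4 + 3 + 4 = 14.
14 ÷ 6 = 2 complete bars with 2 sixteenth notes remaining.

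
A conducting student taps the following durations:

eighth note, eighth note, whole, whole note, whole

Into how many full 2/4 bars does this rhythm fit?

6

One bar of 2/4 = 4 eighth notes.
In eighth notes: eighth note = 1; eighth note = 1; whole = 8; whole note = 8; whole = 8.
Total: 1 + 1 + 8 + 8 + 8 = 26.
26 ÷ 4 = 6 complete bars with 2 left over.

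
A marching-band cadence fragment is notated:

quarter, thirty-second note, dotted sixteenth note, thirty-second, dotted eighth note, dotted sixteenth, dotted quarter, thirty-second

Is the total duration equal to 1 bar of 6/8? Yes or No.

No

One bar of 6/8 = 24 thirty-second notes.
In thirty-second notes: quarter = 8; thirty-second note = 1; dotted sixteenth note = 3; thirty-second = 1; dotted eighth note = 6; dotted sixteenth = 3; dotted quarter = 12; thirty-second = 1.
Total: 8 + 1 + 3 + 1 + 6 + 3 + 12 + 1 = 35.
35 exceeds 24, so the answer is No.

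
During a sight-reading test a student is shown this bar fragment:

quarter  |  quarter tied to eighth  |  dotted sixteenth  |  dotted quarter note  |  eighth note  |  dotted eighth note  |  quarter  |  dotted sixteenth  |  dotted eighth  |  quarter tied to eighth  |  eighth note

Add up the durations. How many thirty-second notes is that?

Convert each value to thirty-second notes: quarter = 8; quarter tied to eighth (quarter + eighth) = 12; dotted sixteenth = 3; dotted quarter note = 12; eighth note = 4; dotted eighth note = 6; quarter = 8; dotted sixteenth = 3; dotted eighth = 6; quarter tied to eighth (quarter + eighth) = 12; eighth note = 4.
Altogether 8 + 12 + 3 + 12 + 4 + 6 + 8 + 3 + 6 + 12 + 4 = 78 thirty-second notes.

78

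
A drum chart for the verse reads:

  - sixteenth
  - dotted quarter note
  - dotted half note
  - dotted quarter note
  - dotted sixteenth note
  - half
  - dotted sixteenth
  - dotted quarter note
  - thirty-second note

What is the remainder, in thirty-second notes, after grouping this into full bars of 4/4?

21

One bar of 4/4 = 32 thirty-second notes.
Working in thirty-second notes: sixteenth = 2; dotted quarter note = 12; dotted half note = 24; dotted quarter note = 12; dotted sixteenth note = 3; half = 16; dotted sixteenth = 3; dotted quarter note = 12; thirty-second note = 1.
Altogether 2 + 12 + 24 + 12 + 3 + 16 + 3 + 12 + 1 = 85.
85 ÷ 32 = 2 complete bars with 21 thirty-second notes remaining.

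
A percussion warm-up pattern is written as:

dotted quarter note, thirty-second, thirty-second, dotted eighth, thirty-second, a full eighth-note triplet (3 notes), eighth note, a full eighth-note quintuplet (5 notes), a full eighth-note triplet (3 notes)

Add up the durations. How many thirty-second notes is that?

57

Express everything in thirty-second notes: dotted quarter note = 12; thirty-second = 1; thirty-second = 1; dotted eighth = 6; thirty-second = 1; a full eighth-note triplet (3 notes) (three triplet eighths span one quarter) = 8; eighth note = 4; a full eighth-note quintuplet (5 notes) (five quintuplet eighths span one half) = 16; a full eighth-note triplet (3 notes) (three triplet eighths span one quarter) = 8.
Total: 12 + 1 + 1 + 6 + 1 + 8 + 4 + 16 + 8 = 57 thirty-second notes.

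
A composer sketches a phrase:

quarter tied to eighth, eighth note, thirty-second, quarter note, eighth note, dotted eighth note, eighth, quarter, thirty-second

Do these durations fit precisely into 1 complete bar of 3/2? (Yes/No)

One bar of 3/2 = 48 thirty-second notes.
In thirty-second notes: quarter tied to eighth (quarter + eighth) = 12; eighth note = 4; thirty-second = 1; quarter note = 8; eighth note = 4; dotted eighth note = 6; eighth = 4; quarter = 8; thirty-second = 1.
Sum: 12 + 4 + 1 + 8 + 4 + 6 + 4 + 8 + 1 = 48.
48 equals 48, so the answer is Yes.

Yes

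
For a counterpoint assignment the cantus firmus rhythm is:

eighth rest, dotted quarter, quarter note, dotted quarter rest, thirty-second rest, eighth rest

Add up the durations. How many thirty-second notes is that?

Convert each value to thirty-second notes: eighth rest = 4; dotted quarter = 12; quarter note = 8; dotted quarter rest = 12; thirty-second rest = 1; eighth rest = 4.
Sum: 4 + 12 + 8 + 12 + 1 + 4 = 41 thirty-second notes.

41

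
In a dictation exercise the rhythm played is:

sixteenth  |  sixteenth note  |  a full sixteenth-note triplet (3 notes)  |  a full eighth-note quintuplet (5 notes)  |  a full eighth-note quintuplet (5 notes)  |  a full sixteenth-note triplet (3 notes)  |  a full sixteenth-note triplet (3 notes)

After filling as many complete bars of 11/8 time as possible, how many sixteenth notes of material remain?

One bar of 11/8 = 22 sixteenth notes.
Convert each value to sixteenth notes: sixteenth = 1; sixteenth note = 1; a full sixteenth-note triplet (3 notes) (three triplet sixteenths span one eighth) = 2; a full eighth-note quintuplet (5 notes) (five quintuplet eighths span one half) = 8; a full eighth-note quintuplet (5 notes) (five quintuplet eighths span one half) = 8; a full sixteenth-note triplet (3 notes) (three triplet sixteenths span one eighth) = 2; a full sixteenth-note triplet (3 notes) (three triplet sixteenths span one eighth) = 2.
Adding: 1 + 1 + 2 + 8 + 8 + 2 + 2 = 24.
24 ÷ 22 = 1 complete bar with 2 sixteenth notes remaining.

2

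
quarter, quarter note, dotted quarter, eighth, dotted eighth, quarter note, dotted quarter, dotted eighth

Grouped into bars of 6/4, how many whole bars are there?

One bar of 6/4 = 24 sixteenth notes.
In sixteenth notes: quarter = 4; quarter note = 4; dotted quarter = 6; eighth = 2; dotted eighth = 3; quarter note = 4; dotted quarter = 6; dotted eighth = 3.
Adding: 4 + 4 + 6 + 2 + 3 + 4 + 6 + 3 = 32.
32 ÷ 24 = 1 complete bar with 8 left over.

1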